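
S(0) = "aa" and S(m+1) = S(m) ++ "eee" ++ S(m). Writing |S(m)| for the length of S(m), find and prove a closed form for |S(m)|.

Claim: |S(m)| = 5·2^m − 3.

Base case: |S(0)| = 2, and 5·2^0 − 3 = 2.
Assume |S(j)| = 5·2^j − 3.
Then |S(j+1)| = |S(j)| + 3 + |S(j)| = 2|S(j)| + 3 = 2(5·2^j − 3) + 3 = 5·2^{j+1} − 6 + 3 = 5·2^{j+1} − 3.
This completes the inductive step, so |S(m)| = 5·2^m − 3 for all m ≥ 0.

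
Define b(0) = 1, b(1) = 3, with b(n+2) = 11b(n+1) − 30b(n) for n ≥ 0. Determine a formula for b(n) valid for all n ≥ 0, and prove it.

Claim: b(n) = 3·5^n − 2·6^n.

Base cases: b(0) = 1 and 3·5^0 − 2·6^0 = 1; b(1) = 3 and 3·5^1 − 2·6^1 = 3.
Assume b(j) = 3·5^j − 2·6^j for all 0 ≤ j ≤ m, where m ≥ 1.
Then b(m+1) = 11b(m) − 30b(m−1) = 11·(3·5^m − 2·6^m) − 30·(3·5^{m−1} − 2·6^{m−1}) = 3·(11·5 − 30)5^{m−1} − 2·(11·6 − 30)6^{m−1} = 75·5^{m−1} − 72·6^{m−1} = 3·5^{m+1} − 2·6^{m+1}.
By strong induction, b(n) = 3·5^n − 2·6^n for all n ≥ 0.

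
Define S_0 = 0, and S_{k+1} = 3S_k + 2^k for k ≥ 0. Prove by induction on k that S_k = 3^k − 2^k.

Base case: S_0 = 0, and 3^0 − 2^0 = 1 − 1 = 0.
Assume S_m = 3^m − 2^m for some m ≥ 0.
Then S_{m+1} = 3S_m + 2^m = 3·(3^m − 2^m) + 2^m = 3^{m+1} − 3·2^m + 2^m = 3^{m+1} − 2·2^m = 3^{m+1} − 2^{m+1}.
Hence S_k = 3^k − 2^k for every k ≥ 0, by induction.

S_k = 3^k − 2^k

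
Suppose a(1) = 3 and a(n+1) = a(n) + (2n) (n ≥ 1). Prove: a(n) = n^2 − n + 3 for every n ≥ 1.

Base case: a(1) = 3, and 1^2 − 1 + 3 = 3.
Assume a(r) = r^2 − r + 3.
Then a(r+1) = a(r) + (2r) = (r^2 − r + 3) + (2r) = r^2 + r + 3,
and (r+1)^2 − (r+1) + 3 = r^2 + r + 3.
Hence a(n) = n^2 − n + 3 for every n ≥ 1, by induction.

a(n) = n^2 − n + 3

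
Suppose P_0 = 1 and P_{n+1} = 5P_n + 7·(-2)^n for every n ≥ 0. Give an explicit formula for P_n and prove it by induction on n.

Claim: P_n = 2·5^n − (-2)^n.

Base case: P_0 = 1, and 2·5^0 − (-2)^0 = 2 − 1 = 1.
Assume P_m = 2·5^m − (-2)^m for some m ≥ 0.
Then P_{m+1} = 5P_m + 7·(-2)^m = 5·(2·5^m − (-2)^m) + 7·(-2)^m = 2·5^{m+1} − 5·(-2)^m + 7·(-2)^m = 2·5^{m+1} + 2·(-2)^m = 2·5^{m+1} − (-2)^{m+1}.
So the formula holds for m+1, and by induction P_n = 2·5^n − (-2)^n for all n ≥ 0.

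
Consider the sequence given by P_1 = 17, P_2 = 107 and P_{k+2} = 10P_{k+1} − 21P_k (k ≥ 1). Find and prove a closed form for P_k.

Claim: P_k = 3^k + 2·7^k.

Base cases: P_1 = 17 and 3^1 + 2·7^1 = 17; P_2 = 107 and 3^2 + 2·7^2 = 107.
Assume P_i = 3^i + 2·7^i for all 1 ≤ i ≤ j, where j ≥ 2.
Then P_{j+1} = 10P_j − 21P_{j−1} = 10·(3^j + 2·7^j) − 21·(3^{j−1} + 2·7^{j−1}) = (10·3 − 21)3^{j−1} + 2·(10·7 − 21)7^{j−1} = 9·3^{j−1} + 98·7^{j−1} = 3^{j+1} + 2·7^{j+1}.
So the formula holds for j+1, and by strong induction P_k = 3^k + 2·7^k for all k ≥ 1.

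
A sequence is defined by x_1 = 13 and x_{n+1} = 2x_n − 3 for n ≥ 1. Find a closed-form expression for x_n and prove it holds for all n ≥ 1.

Claim: x_n = 5·2^n + 3.

Base case: x_1 = 13, and 5·2^1 + 3 = 10 + 3 = 13.
Assume x_r = 5·2^r + 3 for some r ≥ 1.
Then x_{r+1} = 2x_r − 3 = 2·(5·2^r + 3) − 3 = 10·2^r + 6 − 3 = 5·2^{r+1} + 3.
By induction, x_n = 5·2^n + 3 for all n ≥ 1.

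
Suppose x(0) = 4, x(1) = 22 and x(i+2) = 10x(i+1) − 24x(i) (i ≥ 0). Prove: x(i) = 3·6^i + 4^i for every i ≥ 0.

Base cases: x(0) = 4 and 3·6^0 + 4^0 = 4; x(1) = 22 and 3·6^1 + 4^1 = 22.
Assume x(t) = 3·6^t + 4^t for all 0 ≤ t ≤ j, where j ≥ 1.
Then x(j+1) = 10x(j) − 24x(j−1) = 10·(3·6^j + 4^j) − 24·(3·6^{j−1} + 4^{j−1}) = 3·(10·6 − 24)6^{j−1} + (10·4 − 24)4^{j−1} = 108·6^{j−1} + 16·4^{j−1} = 3·6^{j+1} + 4^{j+1}.
By strong induction, x(i) = 3·6^i + 4^i for all i ≥ 0.

x(i) = 3·6^i + 4^i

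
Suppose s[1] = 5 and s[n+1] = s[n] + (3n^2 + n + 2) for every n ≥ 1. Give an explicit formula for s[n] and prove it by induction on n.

Claim: s[n] = n^3 − n^2 + 2n + 3.

Base case: s[1] = 5, and 1^3 − 1^2 + 2·1 + 3 = 5.
Assume s[k] = k^3 − k^2 + 2k + 3.
Then s[k+1] = s[k] + (3k^2 + k + 2) = (k^3 − k^2 + 2k + 3) + (3k^2 + k + 2) = k^3 + 2k^2 + 3k + 5,
and (k+1)^3 − (k+1)^2 + 2·(k+1) + 3 = k^3 + 2k^2 + 3k + 5.
Hence s[n] = n^3 − n^2 + 2n + 3 for every n ≥ 1, by induction.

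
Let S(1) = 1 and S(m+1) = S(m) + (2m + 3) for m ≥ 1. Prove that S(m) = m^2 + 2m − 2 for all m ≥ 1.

Base case: S(1) = 1, and 1^2 + 2·1 − 2 = 1.
Assume S(k) = k^2 + 2k − 2.
Then S(k+1) = S(k) + (2k + 3) = (k^2 + 2k − 2) + (2k + 3) = k^2 + 4k + 1,
and (k+1)^2 + 2·(k+1) − 2 = k^2 + 4k + 1.
This completes the inductive step, so S(m) = m^2 + 2m − 2 for all m ≥ 1.

S(m) = m^2 + 2m − 2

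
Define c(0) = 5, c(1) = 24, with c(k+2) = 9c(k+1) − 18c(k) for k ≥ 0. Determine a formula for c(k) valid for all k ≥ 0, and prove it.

Claim: c(k) = 3·6^k + 2·3^k.

Base cases: c(0) = 5 and 3·6^0 + 2·3^0 = 5; c(1) = 24 and 3·6^1 + 2·3^1 = 24.
Assume c(j) = 3·6^j + 2·3^j for all 0 ≤ j ≤ m, where m ≥ 1.
Then c(m+1) = 9c(m) − 18c(m−1) = 9·(3·6^m + 2·3^m) − 18·(3·6^{m−1} + 2·3^{m−1}) = 3·(9·6 − 18)6^{m−1} + 2·(9·3 − 18)3^{m−1} = 108·6^{m−1} + 18·3^{m−1} = 3·6^{m+1} + 2·3^{m+1}.
So the formula holds for m+1, and by strong induction c(k) = 3·6^k + 2·3^k for all k ≥ 0.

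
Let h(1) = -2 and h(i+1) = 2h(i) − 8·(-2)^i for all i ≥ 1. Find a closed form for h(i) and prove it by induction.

Claim: h(i) = 2^i + 2·(-2)^i.

Base case: h(1) = -2, and 2^1 + 2·(-2)^1 = 2 − 4 = -2.
Assume h(k) = 2^k + 2·(-2)^k for some k ≥ 1.
Then h(k+1) = 2h(k) − 8·(-2)^k = 2·(2^k + 2·(-2)^k) − 8·(-2)^k = 2^{k+1} + 4·(-2)^k − 8·(-2)^k = 2^{k+1} − 4·(-2)^k = 2^{k+1} + 2·(-2)^{k+1}.
This completes the inductive step, so h(i) = 2^i + 2·(-2)^i for all i ≥ 1.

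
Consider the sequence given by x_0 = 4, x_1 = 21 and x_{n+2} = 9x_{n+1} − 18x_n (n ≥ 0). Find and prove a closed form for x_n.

Claim: x_n = 3·6^n + 3^n.

Base cases: x_0 = 4 and 3·6^0 + 3^0 = 4; x_1 = 21 and 3·6^1 + 3^1 = 21.
Assume x_j = 3·6^j + 3^j for all 0 ≤ j ≤ r, where r ≥ 1.
Then x_{r+1} = 9x_r − 18x_{r−1} = 9·(3·6^r + 3^r) − 18·(3·6^{r−1} + 3^{r−1}) = 3·(9·6 − 18)6^{r−1} + (9·3 − 18)3^{r−1} = 108·6^{r−1} + 9·3^{r−1} = 3·6^{r+1} + 3^{r+1}.
By strong induction, x_n = 3·6^n + 3^n for all n ≥ 0.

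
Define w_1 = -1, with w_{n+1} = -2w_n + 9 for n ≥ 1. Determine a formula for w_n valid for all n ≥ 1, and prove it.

Claim: w_n = 2·(-2)^n + 3.

Base case: w_1 = -1, and 2·(-2)^1 + 3 = -4 + 3 = -1.
Assume w_m = 2·(-2)^m + 3 for some m ≥ 1.
Then w_{m+1} = -2w_m + 9 = -2·(2·(-2)^m + 3) + 9 = -4·(-2)^m − 6 + 9 = 2·(-2)^{m+1} + 3.
This completes the inductive step, so w_n = 2·(-2)^n + 3 for all n ≥ 1.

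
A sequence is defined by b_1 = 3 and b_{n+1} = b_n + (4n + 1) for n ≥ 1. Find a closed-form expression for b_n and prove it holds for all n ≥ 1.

Claim: b_n = 2n^2 − n + 2.

Base case: b_1 = 3, and 2·1^2 − 1 + 2 = 3.
Assume b_m = 2m^2 − m + 2.
Then b_{m+1} = b_m + (4m + 1) = (2m^2 − m + 2) + (4m + 1) = 2m^2 + 3m + 3,
and 2·(m+1)^2 − (m+1) + 2 = 2m^2 + 3m + 3.
This completes the inductive step, so b_n = 2n^2 − n + 2 for all n ≥ 1.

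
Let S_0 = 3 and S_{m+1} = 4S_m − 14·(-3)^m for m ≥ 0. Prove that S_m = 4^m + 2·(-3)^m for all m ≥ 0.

Base case: S_0 = 3, and 4^0 + 2·(-3)^0 = 1 + 2 = 3.
Assume S_r = 4^r + 2·(-3)^r for some r ≥ 0.
Then S_{r+1} = 4S_r − 14·(-3)^r = 4·(4^r + 2·(-3)^r) − 14·(-3)^r = 4^{r+1} + 8·(-3)^r − 14·(-3)^r = 4^{r+1} − 6·(-3)^r = 4^{r+1} + 2·(-3)^{r+1}.
This completes the inductive step, so S_m = 4^m + 2·(-3)^m for all m ≥ 0.

S_m = 4^m + 2·(-3)^m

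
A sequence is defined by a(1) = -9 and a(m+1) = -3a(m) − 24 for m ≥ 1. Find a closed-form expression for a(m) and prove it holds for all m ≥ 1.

Claim: a(m) = (-3)^m − 6.

Base case: a(1) = -9, and (-3)^1 − 6 = -3 − 6 = -9.
Assume a(k) = (-3)^k − 6 for some k ≥ 1.
Then a(k+1) = -3a(k) − 24 = -3·((-3)^k − 6) − 24 = -3·(-3)^k + 18 − 24 = (-3)^{k+1} − 6.
This completes the inductive step, so a(m) = (-3)^m − 6 for all m ≥ 1.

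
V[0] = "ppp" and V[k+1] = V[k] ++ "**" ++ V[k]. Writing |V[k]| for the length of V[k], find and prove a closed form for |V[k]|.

Claim: |V[k]| = 5·2^k − 2.

Base case: |V[0]| = 3, and 5·2^0 − 2 = 3.
Assume |V[j]| = 5·2^j − 2.
Then |V[j+1]| = |V[j]| + 2 + |V[j]| = 2|V[j]| + 2 = 2(5·2^j − 2) + 2 = 5·2^{j+1} − 4 + 2 = 5·2^{j+1} − 2.
Hence |V[k]| = 5·2^k − 2 for every k ≥ 0, by induction.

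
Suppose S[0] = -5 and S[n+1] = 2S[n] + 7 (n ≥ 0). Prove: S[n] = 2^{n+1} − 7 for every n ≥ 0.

Base case: S[0] = -5, and 2^{0+1} − 7 = 2 − 7 = -5.
Assume S[m] = 2^{m+1} − 7 for some m ≥ 0.
Then S[m+1] = 2S[m] + 7 = 2·(2^{m+1} − 7) + 7 = 2^{m+2} − 14 + 7 = 2^{m+2} − 7.
So the formula holds for m+1, and by induction S[n] = 2^{n+1} − 7 for all n ≥ 0.

S[n] = 2^{n+1} − 7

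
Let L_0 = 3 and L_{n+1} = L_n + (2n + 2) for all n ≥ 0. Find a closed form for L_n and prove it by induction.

Claim: L_n = n^2 + n + 3.

Base case: L_0 = 3, and 0^2 + 0 + 3 = 3.
Assume L_k = k^2 + k + 3.
Then L_{k+1} = L_k + (2k + 2) = (k^2 + k + 3) + (2k + 2) = k^2 + 3k + 5,
and (k+1)^2 + (k+1) + 3 = k^2 + 3k + 5.
This completes the inductive step, so L_n = n^2 + n + 3 for all n ≥ 0.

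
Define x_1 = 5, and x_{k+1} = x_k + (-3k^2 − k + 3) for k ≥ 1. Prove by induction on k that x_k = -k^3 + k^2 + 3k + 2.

Base case: x_1 = 5, and -1^3 + 1^2 + 3·1 + 2 = 5.
Assume x_m = -m^3 + m^2 + 3m + 2.
Then x_{m+1} = x_m + (-3m^2 − m + 3) = (-m^3 + m^2 + 3m + 2) + (-3m^2 − m + 3) = -m^3 − 2m^2 + 2m + 5,
and -(m+1)^3 + (m+1)^2 + 3·(m+1) + 2 = -m^3 − 2m^2 + 2m + 5.
By induction, x_k = -k^3 + k^2 + 3k + 2 for all k ≥ 1.

x_k = -k^3 + k^2 + 3k + 2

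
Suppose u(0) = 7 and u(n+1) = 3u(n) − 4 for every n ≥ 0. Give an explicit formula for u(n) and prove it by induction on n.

Claim: u(n) = 5·3^n + 2.

Base case: u(0) = 7, and 5·3^0 + 2 = 5 + 2 = 7.
Assume u(j) = 5·3^j + 2 for some j ≥ 0.
Then u(j+1) = 3u(j) − 4 = 3·(5·3^j + 2) − 4 = 15·3^j + 6 − 4 = 5·3^{j+1} + 2.
By induction, u(n) = 5·3^n + 2 for all n ≥ 0.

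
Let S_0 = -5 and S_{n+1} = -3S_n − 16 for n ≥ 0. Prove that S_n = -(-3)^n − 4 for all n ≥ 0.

Base case: S_0 = -5, and -(-3)^0 − 4 = -1 − 4 = -5.
Assume S_m = -(-3)^m − 4 for some m ≥ 0.
Then S_{m+1} = -3S_m − 16 = -3·(-(-3)^m − 4) − 16 = 3·(-3)^m + 12 − 16 = -(-3)^{m+1} − 4.
So the formula holds for m+1, and by induction S_n = -(-3)^n − 4 for all n ≥ 0.

S_n = -(-3)^n − 4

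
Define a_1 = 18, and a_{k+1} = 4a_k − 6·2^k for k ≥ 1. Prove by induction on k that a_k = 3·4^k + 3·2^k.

Base case: a_1 = 18, and 3·4^1 + 3·2^1 = 12 + 6 = 18.
Assume a_m = 3·4^m + 3·2^m for some m ≥ 1.
Then a_{m+1} = 4a_m − 6·2^m = 4·(3·4^m + 3·2^m) − 6·2^m = 3·4^{m+1} + 12·2^m − 6·2^m = 3·4^{m+1} + 6·2^m = 3·4^{m+1} + 3·2^{m+1}.
By induction, a_k = 3·4^k + 3·2^k for all k ≥ 1.

a_k = 3·4^k + 3·2^k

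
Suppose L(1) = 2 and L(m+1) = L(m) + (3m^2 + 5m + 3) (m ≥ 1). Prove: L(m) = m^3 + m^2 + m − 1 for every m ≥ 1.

Base case: L(1) = 2, and 1^3 + 1^2 + 1 − 1 = 2.
Assume L(j) = j^3 + j^2 + j − 1.
Then L(j+1) = L(j) + (3j^2 + 5j + 3) = (j^3 + j^2 + j − 1) + (3j^2 + 5j + 3) = j^3 + 4j^2 + 6j + 2,
and (j+1)^3 + (j+1)^2 + (j+1) − 1 = j^3 + 4j^2 + 6j + 2.
Hence L(m) = m^3 + m^2 + m − 1 for every m ≥ 1, by induction.

L(m) = m^3 + m^2 + m − 1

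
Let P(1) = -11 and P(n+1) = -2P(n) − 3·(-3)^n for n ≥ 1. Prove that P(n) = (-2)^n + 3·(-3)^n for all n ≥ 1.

Base case: P(1) = -11, and (-2)^1 + 3·(-3)^1 = -2 − 9 = -11.
Assume P(r) = (-2)^r + 3·(-3)^r for some r ≥ 1.
Then P(r+1) = -2P(r) − 3·(-3)^r = -2·((-2)^r + 3·(-3)^r) − 3·(-3)^r = (-2)^{r+1} − 6·(-3)^r − 3·(-3)^r = (-2)^{r+1} − 9·(-3)^r = (-2)^{r+1} + 3·(-3)^{r+1}.
By induction, P(n) = (-2)^n + 3·(-3)^n for all n ≥ 1.

P(n) = (-2)^n + 3·(-3)^n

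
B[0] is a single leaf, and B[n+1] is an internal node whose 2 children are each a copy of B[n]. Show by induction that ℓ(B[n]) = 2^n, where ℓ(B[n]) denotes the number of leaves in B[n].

Base case: ℓ(B[0]) = 1, and 2^0 = 1.
Assume ℓ(B[m]) = 2^m.
Then ℓ(B[m+1]) = 2·ℓ(B[m]) = 2·2^m = 2^{m+1}.
This completes the inductive step, so ℓ(B[n]) = 2^n for all n ≥ 0.

ℓ(B[n]) = 2^n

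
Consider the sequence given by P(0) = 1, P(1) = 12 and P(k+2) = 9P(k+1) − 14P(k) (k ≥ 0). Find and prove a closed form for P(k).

Claim: P(k) = 2·7^k − 2^k.

Base cases: P(0) = 1 and 2·7^0 − 2^0 = 1; P(1) = 12 and 2·7^1 − 2^1 = 12.
Assume P(j) = 2·7^j − 2^j for all 0 ≤ j ≤ r, where r ≥ 1.
Then P(r+1) = 9P(r) − 14P(r−1) = 9·(2·7^r − 2^r) − 14·(2·7^{r−1} − 2^{r−1}) = 2·(9·7 − 14)7^{r−1} − (9·2 − 14)2^{r−1} = 98·7^{r−1} − 4·2^{r−1} = 2·7^{r+1} − 2^{r+1}.
Hence P(k) = 2·7^k − 2^k for every k ≥ 0, by strong induction.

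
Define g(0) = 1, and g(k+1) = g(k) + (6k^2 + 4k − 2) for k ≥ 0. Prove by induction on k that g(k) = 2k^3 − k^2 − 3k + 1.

Base case: g(0) = 1, and 2·0^3 − 0^2 − 3·0 + 1 = 1.
Assume g(m) = 2m^3 − m^2 − 3m + 1.
Then g(m+1) = g(m) + (6m^2 + 4m − 2) = (2m^3 − m^2 − 3m + 1) + (6m^2 + 4m − 2) = 2m^3 + 5m^2 + m − 1,
and 2·(m+1)^3 − (m+1)^2 − 3·(m+1) + 1 = 2m^3 + 5m^2 + m − 1.
Hence g(k) = 2k^3 − k^2 − 3k + 1 for every k ≥ 0, by induction.

g(k) = 2k^3 − k^2 − 3k + 1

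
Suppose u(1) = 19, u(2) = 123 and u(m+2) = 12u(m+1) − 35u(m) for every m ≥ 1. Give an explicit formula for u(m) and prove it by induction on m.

Claim: u(m) = 5^m + 2·7^m.

Base cases: u(1) = 19 and 5^1 + 2·7^1 = 19; u(2) = 123 and 5^2 + 2·7^2 = 123.
Assume u(j) = 5^j + 2·7^j for all 1 ≤ j ≤ r, where r ≥ 2.
Then u(r+1) = 12u(r) − 35u(r−1) = 12·(5^r + 2·7^r) − 35·(5^{r−1} + 2·7^{r−1}) = (12·5 − 35)5^{r−1} + 2·(12·7 − 35)7^{r−1} = 25·5^{r−1} + 98·7^{r−1} = 5^{r+1} + 2·7^{r+1}.
This completes the inductive step, so u(m) = 5^m + 2·7^m for all m ≥ 1.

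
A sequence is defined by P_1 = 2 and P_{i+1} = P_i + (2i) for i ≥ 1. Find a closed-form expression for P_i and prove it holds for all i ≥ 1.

Claim: P_i = i^2 − i + 2.

Base case: P_1 = 2, and 1^2 − 1 + 2 = 2.
Assume P_m = m^2 − m + 2.
Then P_{m+1} = P_m + (2m) = (m^2 − m + 2) + (2m) = m^2 + m + 2,
and (m+1)^2 − (m+1) + 2 = m^2 + m + 2.
This completes the inductive step, so P_i = i^2 − i + 2 for all i ≥ 1.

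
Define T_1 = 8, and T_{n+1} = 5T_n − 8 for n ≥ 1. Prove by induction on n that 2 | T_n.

Base case: T_1 = 8 = 2·4, so 2 | T_1.
Assume 2 | T_k, so T_k = 2t for some integer t.
Then T_{k+1} = 5T_k − 8 = 5·(2t) − 8 = 2(5t − 4), so 2 | T_{k+1}.
So the property holds for k+1, and by induction 2 | T_n for all n ≥ 1.

2 | T_n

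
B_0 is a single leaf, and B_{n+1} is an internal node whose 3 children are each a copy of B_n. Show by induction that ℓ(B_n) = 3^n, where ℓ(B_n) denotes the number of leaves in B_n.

Base case: ℓ(B_0) = 1, and 3^0 = 1.
Assume ℓ(B_r) = 3^r.
Then ℓ(B_{r+1}) = 3·ℓ(B_r) = 3·3^r = 3^{r+1}.
This completes the inductive step, so ℓ(B_n) = 3^n for all n ≥ 0.

ℓ(B_n) = 3^n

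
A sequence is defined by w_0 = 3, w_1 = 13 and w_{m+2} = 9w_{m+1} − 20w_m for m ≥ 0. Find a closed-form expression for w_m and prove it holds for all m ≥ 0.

Claim: w_m = 5^m + 2·4^m.

Base cases: w_0 = 3 and 5^0 + 2·4^0 = 3; w_1 = 13 and 5^1 + 2·4^1 = 13.
Assume w_j = 5^j + 2·4^j for all 0 ≤ j ≤ k, where k ≥ 1.
Then w_{k+1} = 9w_k − 20w_{k−1} = 9·(5^k + 2·4^k) − 20·(5^{k−1} + 2·4^{k−1}) = (9·5 − 20)5^{k−1} + 2·(9·4 − 20)4^{k−1} = 25·5^{k−1} + 32·4^{k−1} = 5^{k+1} + 2·4^{k+1}.
So the formula holds for k+1, and by strong induction w_m = 5^m + 2·4^m for all m ≥ 0.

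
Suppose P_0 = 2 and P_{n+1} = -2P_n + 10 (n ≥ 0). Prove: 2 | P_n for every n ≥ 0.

Base case: P_0 = 2 = 2·1, so 2 | P_0.
Assume 2 | P_j, so P_j = 2t for some integer t.
Then P_{j+1} = -2P_j + 10 = -2·(2t) + 10 = 2(-2t + 5), so 2 | P_{j+1}.
Hence 2 | P_n for every n ≥ 0, by induction.

2 | P_n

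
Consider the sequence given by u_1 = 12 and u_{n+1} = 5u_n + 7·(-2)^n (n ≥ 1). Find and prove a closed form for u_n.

Claim: u_n = 2·5^n − (-2)^n.

Base case: u_1 = 12, and 2·5^1 − (-2)^1 = 10 + 2 = 12.
Assume u_m = 2·5^m − (-2)^m for some m ≥ 1.
Then u_{m+1} = 5u_m + 7·(-2)^m = 5·(2·5^m − (-2)^m) + 7·(-2)^m = 2·5^{m+1} − 5·(-2)^m + 7·(-2)^m = 2·5^{m+1} + 2·(-2)^m = 2·5^{m+1} − (-2)^{m+1}.
This completes the inductive step, so u_n = 2·5^n − (-2)^n for all n ≥ 1.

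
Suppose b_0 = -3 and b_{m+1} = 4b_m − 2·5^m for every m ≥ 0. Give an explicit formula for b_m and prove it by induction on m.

Claim: b_m = -4^m − 2·5^m.

Base case: b_0 = -3, and -4^0 − 2·5^0 = -1 − 2 = -3.
Assume b_j = -4^j − 2·5^j for some j ≥ 0.
Then b_{j+1} = 4b_j − 2·5^j = 4·(-4^j − 2·5^j) − 2·5^j = -4^{j+1} − 8·5^j − 2·5^j = -4^{j+1} − 10·5^j = -4^{j+1} − 2·5^{j+1}.
So the formula holds for j+1, and by induction b_m = -4^m − 2·5^m for all m ≥ 0.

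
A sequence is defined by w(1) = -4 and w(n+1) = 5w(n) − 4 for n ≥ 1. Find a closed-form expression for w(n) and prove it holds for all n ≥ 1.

Claim: w(n) = -5^n + 1.

Base case: w(1) = -4, and -5^1 + 1 = -5 + 1 = -4.
Assume w(r) = -5^r + 1 for some r ≥ 1.
Then w(r+1) = 5w(r) − 4 = 5·(-5^r + 1) − 4 = -5^{r+1} + 5 − 4 = -5^{r+1} + 1.
By induction, w(n) = -5^n + 1 for all n ≥ 1.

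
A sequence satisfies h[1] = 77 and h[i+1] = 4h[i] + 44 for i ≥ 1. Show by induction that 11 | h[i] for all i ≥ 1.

Base case: h[1] = 77 = 11·7, so 11 | h[1].
Assume 11 | h[j], so h[j] = 11t for some integer t.
Then h[j+1] = 4h[j] + 44 = 4·(11t) + 44 = 11(4t + 4), so 11 | h[j+1].
So the property holds for j+1, and by induction 11 | h[i] for all i ≥ 1.

11 | h[i]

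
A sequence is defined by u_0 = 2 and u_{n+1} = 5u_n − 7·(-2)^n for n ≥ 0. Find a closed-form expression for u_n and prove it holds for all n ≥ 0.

Claim: u_n = 5^n + (-2)^n.

Base case: u_0 = 2, and 5^0 + (-2)^0 = 1 + 1 = 2.
Assume u_r = 5^r + (-2)^r for some r ≥ 0.
Then u_{r+1} = 5u_r − 7·(-2)^r = 5·(5^r + (-2)^r) − 7·(-2)^r = 5^{r+1} + 5·(-2)^r − 7·(-2)^r = 5^{r+1} − 2·(-2)^r = 5^{r+1} + (-2)^{r+1}.
This completes the inductive step, so u_n = 5^n + (-2)^n for all n ≥ 0.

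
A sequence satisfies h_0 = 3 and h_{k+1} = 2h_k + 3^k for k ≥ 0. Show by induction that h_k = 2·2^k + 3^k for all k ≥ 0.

Base case: h_0 = 3, and 2·2^0 + 3^0 = 2 + 1 = 3.
Assume h_r = 2·2^r + 3^r for some r ≥ 0.
Then h_{r+1} = 2h_r + 3^r = 2·(2·2^r + 3^r) + 3^r = 2·2^{r+1} + 2·3^r + 3^r = 2·2^{r+1} + 3·3^r = 2·2^{r+1} + 3^{r+1}.
Hence h_k = 2·2^k + 3^k for every k ≥ 0, by induction.

h_k = 2·2^k + 3^k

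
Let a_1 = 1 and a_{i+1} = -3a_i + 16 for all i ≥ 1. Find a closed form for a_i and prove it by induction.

Claim: a_i = (-3)^i + 4.

Base case: a_1 = 1, and (-3)^1 + 4 = -3 + 4 = 1.
Assume a_k = (-3)^k + 4 for some k ≥ 1.
Then a_{k+1} = -3a_k + 16 = -3·((-3)^k + 4) + 16 = -3·(-3)^k − 12 + 16 = (-3)^{k+1} + 4.
This completes the inductive step, so a_i = (-3)^i + 4 for all i ≥ 1.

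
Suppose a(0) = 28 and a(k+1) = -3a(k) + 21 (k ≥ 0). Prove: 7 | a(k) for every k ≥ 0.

Base case: a(0) = 28 = 7·4, so 7 | a(0).
Assume 7 | a(r), so a(r) = 7t for some integer t.
Then a(r+1) = -3a(r) + 21 = -3·(7t) + 21 = 7(-3t + 3), so 7 | a(r+1).
By induction, 7 | a(k) for all k ≥ 0.

7 | a(k)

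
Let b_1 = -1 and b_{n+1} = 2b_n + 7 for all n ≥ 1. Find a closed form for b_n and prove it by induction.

Claim: b_n = 3·2^n − 7.

Base case: b_1 = -1, and 3·2^1 − 7 = 6 − 7 = -1.
Assume b_r = 3·2^r − 7 for some r ≥ 1.
Then b_{r+1} = 2b_r + 7 = 2·(3·2^r − 7) + 7 = 6·2^r − 14 + 7 = 3·2^{r+1} − 7.
This completes the inductive step, so b_n = 3·2^n − 7 for all n ≥ 1.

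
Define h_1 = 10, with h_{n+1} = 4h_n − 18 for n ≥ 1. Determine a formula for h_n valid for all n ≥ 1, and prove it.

Claim: h_n = 4^n + 6.

Base case: h_1 = 10, and 4^1 + 6 = 4 + 6 = 10.
Assume h_r = 4^r + 6 for some r ≥ 1.
Then h_{r+1} = 4h_r − 18 = 4·(4^r + 6) − 18 = 4^{r+1} + 24 − 18 = 4^{r+1} + 6.
This completes the inductive step, so h_n = 4^n + 6 for all n ≥ 1.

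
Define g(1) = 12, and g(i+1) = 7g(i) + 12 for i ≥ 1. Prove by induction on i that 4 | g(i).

Base case: g(1) = 12 = 4·3, so 4 | g(1).
Assume 4 | g(j), so g(j) = 4t for some integer t.
Then g(j+1) = 7g(j) + 12 = 7·(4t) + 12 = 4(7t + 3), so 4 | g(j+1).
This completes the inductive step, so 4 | g(i) for all i ≥ 1.

4 | g(i)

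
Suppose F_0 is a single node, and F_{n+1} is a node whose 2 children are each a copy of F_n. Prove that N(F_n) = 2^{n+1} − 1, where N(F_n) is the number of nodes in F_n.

Base case: N(F_0) = 1, and 2^{0+1} − 1 = 1.
Assume N(F_k) = 2^{k+1} − 1.
Then N(F_{k+1}) = 1 + 2N(F_k) = 1 + 2(2^{k+1} − 1) = 2^{k+2} − 2 + 1 = 2^{k+2} − 1.
This completes the inductive step, so N(F_n) = 2^{n+1} − 1 for all n ≥ 0.

N(F_n) = 2^{n+1} − 1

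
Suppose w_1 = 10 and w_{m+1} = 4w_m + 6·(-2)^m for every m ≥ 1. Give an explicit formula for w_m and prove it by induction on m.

Claim: w_m = 2·4^m − (-2)^m.

Base case: w_1 = 10, and 2·4^1 − (-2)^1 = 8 + 2 = 10.
Assume w_r = 2·4^r − (-2)^r for some r ≥ 1.
Then w_{r+1} = 4w_r + 6·(-2)^r = 4·(2·4^r − (-2)^r) + 6·(-2)^r = 2·4^{r+1} − 4·(-2)^r + 6·(-2)^r = 2·4^{r+1} + 2·(-2)^r = 2·4^{r+1} − (-2)^{r+1}.
This completes the inductive step, so w_m = 2·4^m − (-2)^m for all m ≥ 1.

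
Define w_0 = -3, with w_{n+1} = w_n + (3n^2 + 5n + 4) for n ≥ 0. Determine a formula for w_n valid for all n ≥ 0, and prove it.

Claim: w_n = n^3 + n^2 + 2n − 3.

Base case: w_0 = -3, and 0^3 + 0^2 + 2·0 − 3 = -3.
Assume w_k = k^3 + k^2 + 2k − 3.
Then w_{k+1} = w_k + (3k^2 + 5k + 4) = (k^3 + k^2 + 2k − 3) + (3k^2 + 5k + 4) = k^3 + 4k^2 + 7k + 1,
and (k+1)^3 + (k+1)^2 + 2·(k+1) − 3 = k^3 + 4k^2 + 7k + 1.
By induction, w_n = n^3 + n^2 + 2n − 3 for all n ≥ 0.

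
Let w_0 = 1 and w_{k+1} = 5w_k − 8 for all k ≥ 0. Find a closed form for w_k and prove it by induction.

Claim: w_k = -5^k + 2.

Base case: w_0 = 1, and -5^0 + 2 = -1 + 2 = 1.
Assume w_m = -5^m + 2 for some m ≥ 0.
Then w_{m+1} = 5w_m − 8 = 5·(-5^m + 2) − 8 = -5^{m+1} + 10 − 8 = -5^{m+1} + 2.
This completes the inductive step, so w_k = -5^k + 2 for all k ≥ 0.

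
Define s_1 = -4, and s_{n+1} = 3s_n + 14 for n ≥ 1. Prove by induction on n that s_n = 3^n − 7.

Base case: s_1 = -4, and 3^1 − 7 = 3 − 7 = -4.
Assume s_m = 3^m − 7 for some m ≥ 1.
Then s_{m+1} = 3s_m + 14 = 3·(3^m − 7) + 14 = 3^{m+1} − 21 + 14 = 3^{m+1} − 7.
Hence s_n = 3^n − 7 for every n ≥ 1, by induction.

s_n = 3^n − 7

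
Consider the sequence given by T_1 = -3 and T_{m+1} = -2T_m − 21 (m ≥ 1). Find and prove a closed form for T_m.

Claim: T_m = -2·(-2)^m − 7.

Base case: T_1 = -3, and -2·(-2)^1 − 7 = 4 − 7 = -3.
Assume T_r = -2·(-2)^r − 7 for some r ≥ 1.
Then T_{r+1} = -2T_r − 21 = -2·(-2·(-2)^r − 7) − 21 = 4·(-2)^r + 14 − 21 = -2·(-2)^{r+1} − 7.
Hence T_m = -2·(-2)^m − 7 for every m ≥ 1, by induction.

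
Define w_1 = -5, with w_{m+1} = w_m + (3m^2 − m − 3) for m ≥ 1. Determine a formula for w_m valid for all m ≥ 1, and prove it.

Claim: w_m = m^3 − 2m^2 − 2m − 2.

Base case: w_1 = -5, and 1^3 − 2·1^2 − 2·1 − 2 = -5.
Assume w_k = k^3 − 2k^2 − 2k − 2.
Then w_{k+1} = w_k + (3k^2 − k − 3) = (k^3 − 2k^2 − 2k − 2) + (3k^2 − k − 3) = k^3 + k^2 − 3k − 5,
and (k+1)^3 − 2·(k+1)^2 − 2·(k+1) − 2 = k^3 + k^2 − 3k − 5.
This completes the inductive step, so w_m = m^3 − 2m^2 − 2m − 2 for all m ≥ 1.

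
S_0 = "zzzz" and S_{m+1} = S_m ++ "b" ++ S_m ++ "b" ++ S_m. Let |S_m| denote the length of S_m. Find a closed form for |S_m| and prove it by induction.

Claim: |S_m| = 5·3^m − 1.

Base case: |S_0| = 4, and 5·3^0 − 1 = 4.
Assume |S_r| = 5·3^r − 1.
Then |S_{r+1}| = 3|S_r| + 2 = 3(5·3^r − 1) + 2 = 5·3^{r+1} − 3 + 2 = 5·3^{r+1} − 1.
Hence |S_m| = 5·3^m − 1 for every m ≥ 0, by induction.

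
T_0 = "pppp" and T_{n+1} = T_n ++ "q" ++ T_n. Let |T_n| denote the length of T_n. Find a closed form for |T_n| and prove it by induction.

Claim: |T_n| = 5·2^n − 1.

Base case: |T_0| = 4, and 5·2^0 − 1 = 4.
Assume |T_m| = 5·2^m − 1.
Then |T_{m+1}| = |T_m| + 1 + |T_m| = 2|T_m| + 1 = 2(5·2^m − 1) + 1 = 5·2^{m+1} − 2 + 1 = 5·2^{m+1} − 1.
So the formula holds for m+1, and by induction |T_n| = 5·2^n − 1 for all n ≥ 0.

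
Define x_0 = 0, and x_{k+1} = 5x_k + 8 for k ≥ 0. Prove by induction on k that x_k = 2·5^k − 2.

Base case: x_0 = 0, and 2·5^0 − 2 = 2 − 2 = 0.
Assume x_m = 2·5^m − 2 for some m ≥ 0.
Then x_{m+1} = 5x_m + 8 = 5·(2·5^m − 2) + 8 = 10·5^m − 10 + 8 = 2·5^{m+1} − 2.
By induction, x_k = 2·5^k − 2 for all k ≥ 0.

x_k = 2·5^k − 2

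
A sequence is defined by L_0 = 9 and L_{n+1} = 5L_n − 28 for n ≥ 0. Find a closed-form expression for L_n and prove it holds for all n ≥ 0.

Claim: L_n = 2·5^n + 7.

Base case: L_0 = 9, and 2·5^0 + 7 = 2 + 7 = 9.
Assume L_r = 2·5^r + 7 for some r ≥ 0.
Then L_{r+1} = 5L_r − 28 = 5·(2·5^r + 7) − 28 = 10·5^r + 35 − 28 = 2·5^{r+1} + 7.
So the formula holds for r+1, and by induction L_n = 2·5^n + 7 for all n ≥ 0.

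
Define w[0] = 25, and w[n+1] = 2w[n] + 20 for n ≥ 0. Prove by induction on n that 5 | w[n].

Base case: w[0] = 25 = 5·5, so 5 | w[0].
Assume 5 | w[r], so w[r] = 5t for some integer t.
Then w[r+1] = 2w[r] + 20 = 2·(5t) + 20 = 5(2t + 4), so 5 | w[r+1].
So the property holds for r+1, and by induction 5 | w[n] for all n ≥ 0.

5 | w[n]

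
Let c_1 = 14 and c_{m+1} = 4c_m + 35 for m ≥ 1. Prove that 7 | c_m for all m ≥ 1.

Base case: c_1 = 14 = 7·2, so 7 | c_1.
Assume 7 | c_k, so c_k = 7t for some integer t.
Then c_{k+1} = 4c_k + 35 = 4·(7t) + 35 = 7(4t + 5), so 7 | c_{k+1}.
Hence 7 | c_m for every m ≥ 1, by induction.

7 | c_m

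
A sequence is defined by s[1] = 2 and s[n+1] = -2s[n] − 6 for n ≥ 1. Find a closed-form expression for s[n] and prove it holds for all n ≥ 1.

Claim: s[n] = -2·(-2)^n − 2.

Base case: s[1] = 2, and -2·(-2)^1 − 2 = 4 − 2 = 2.
Assume s[r] = -2·(-2)^r − 2 for some r ≥ 1.
Then s[r+1] = -2s[r] − 6 = -2·(-2·(-2)^r − 2) − 6 = 4·(-2)^r + 4 − 6 = -2·(-2)^{r+1} − 2.
So the formula holds for r+1, and by induction s[n] = -2·(-2)^n − 2 for all n ≥ 1.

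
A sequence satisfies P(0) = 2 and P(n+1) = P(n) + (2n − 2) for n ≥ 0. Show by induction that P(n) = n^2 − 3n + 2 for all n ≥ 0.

Base case: P(0) = 2, and 0^2 − 3·0 + 2 = 2.
Assume P(r) = r^2 − 3r + 2.
Then P(r+1) = P(r) + (2r − 2) = (r^2 − 3r + 2) + (2r − 2) = r^2 − r,
and (r+1)^2 − 3·(r+1) + 2 = r^2 − r.
Hence P(n) = n^2 − 3n + 2 for every n ≥ 0, by induction.

P(n) = n^2 − 3n + 2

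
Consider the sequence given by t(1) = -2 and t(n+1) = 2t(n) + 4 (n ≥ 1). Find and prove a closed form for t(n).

Claim: t(n) = 2^n − 4.

Base case: t(1) = -2, and 2^1 − 4 = 2 − 4 = -2.
Assume t(j) = 2^j − 4 for some j ≥ 1.
Then t(j+1) = 2t(j) + 4 = 2·(2^j − 4) + 4 = 2^{j+1} − 8 + 4 = 2^{j+1} − 4.
So the formula holds for j+1, and by induction t(n) = 2^n − 4 for all n ≥ 1.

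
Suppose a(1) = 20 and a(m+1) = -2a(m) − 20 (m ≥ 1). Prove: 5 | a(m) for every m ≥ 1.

Base case: a(1) = 20 = 5·4, so 5 | a(1).
Assume 5 | a(r), so a(r) = 5t for some integer t.
Then a(r+1) = -2a(r) − 20 = -2·(5t) − 20 = 5(-2t − 4), so 5 | a(r+1).
Hence 5 | a(m) for every m ≥ 1, by induction.

5 | a(m)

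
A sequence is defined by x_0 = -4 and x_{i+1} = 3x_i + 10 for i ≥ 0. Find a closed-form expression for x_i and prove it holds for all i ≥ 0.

Claim: x_i = 3^i − 5.

Base case: x_0 = -4, and 3^0 − 5 = 1 − 5 = -4.
Assume x_m = 3^m − 5 for some m ≥ 0.
Then x_{m+1} = 3x_m + 10 = 3·(3^m − 5) + 10 = 3^{m+1} − 15 + 10 = 3^{m+1} − 5.
This completes the inductive step, so x_i = 3^i − 5 for all i ≥ 0.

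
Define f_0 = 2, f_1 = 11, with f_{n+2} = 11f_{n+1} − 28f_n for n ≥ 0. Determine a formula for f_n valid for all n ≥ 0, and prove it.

Claim: f_n = 4^n + 7^n.

Base cases: f_0 = 2 and 4^0 + 7^0 = 2; f_1 = 11 and 4^1 + 7^1 = 11.
Assume f_j = 4^j + 7^j for all 0 ≤ j ≤ k, where k ≥ 1.
Then f_{k+1} = 11f_k − 28f_{k−1} = 11·(4^k + 7^k) − 28·(4^{k−1} + 7^{k−1}) = (11·4 − 28)4^{k−1} + (11·7 − 28)7^{k−1} = 16·4^{k−1} + 49·7^{k−1} = 4^{k+1} + 7^{k+1}.
By strong induction, f_n = 4^n + 7^n for all n ≥ 0.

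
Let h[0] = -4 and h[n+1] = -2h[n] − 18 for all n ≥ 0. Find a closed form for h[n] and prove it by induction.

Claim: h[n] = 2·(-2)^n − 6.

Base case: h[0] = -4, and 2·(-2)^0 − 6 = 2 − 6 = -4.
Assume h[j] = 2·(-2)^j − 6 for some j ≥ 0.
Then h[j+1] = -2h[j] − 18 = -2·(2·(-2)^j − 6) − 18 = -4·(-2)^j + 12 − 18 = 2·(-2)^{j+1} − 6.
By induction, h[n] = 2·(-2)^n − 6 for all n ≥ 0.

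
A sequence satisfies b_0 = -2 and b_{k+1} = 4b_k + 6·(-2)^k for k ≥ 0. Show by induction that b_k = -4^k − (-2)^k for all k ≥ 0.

Base case: b_0 = -2, and -4^0 − (-2)^0 = -1 − 1 = -2.
Assume b_m = -4^m − (-2)^m for some m ≥ 0.
Then b_{m+1} = 4b_m + 6·(-2)^m = 4·(-4^m − (-2)^m) + 6·(-2)^m = -4^{m+1} − 4·(-2)^m + 6·(-2)^m = -4^{m+1} + 2·(-2)^m = -4^{m+1} − (-2)^{m+1}.
Hence b_k = -4^k − (-2)^k for every k ≥ 0, by induction.

b_k = -4^k − (-2)^k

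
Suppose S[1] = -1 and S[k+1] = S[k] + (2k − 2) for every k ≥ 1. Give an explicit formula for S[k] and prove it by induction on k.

Claim: S[k] = k^2 − 3k + 1.

Base case: S[1] = -1, and 1^2 − 3·1 + 1 = -1.
Assume S[m] = m^2 − 3m + 1.
Then S[m+1] = S[m] + (2m − 2) = (m^2 − 3m + 1) + (2m − 2) = m^2 − m − 1,
and (m+1)^2 − 3·(m+1) + 1 = m^2 − m − 1.
Hence S[k] = k^2 − 3k + 1 for every k ≥ 1, by induction.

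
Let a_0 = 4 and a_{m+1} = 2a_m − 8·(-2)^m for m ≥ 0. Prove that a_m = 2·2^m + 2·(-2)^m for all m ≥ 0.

Base case: a_0 = 4, and 2·2^0 + 2·(-2)^0 = 2 + 2 = 4.
Assume a_r = 2·2^r + 2·(-2)^r for some r ≥ 0.
Then a_{r+1} = 2a_r − 8·(-2)^r = 2·(2·2^r + 2·(-2)^r) − 8·(-2)^r = 2·2^{r+1} + 4·(-2)^r − 8·(-2)^r = 2·2^{r+1} − 4·(-2)^r = 2·2^{r+1} + 2·(-2)^{r+1}.
This completes the inductive step, so a_m = 2·2^m + 2·(-2)^m for all m ≥ 0.

a_m = 2·2^m + 2·(-2)^m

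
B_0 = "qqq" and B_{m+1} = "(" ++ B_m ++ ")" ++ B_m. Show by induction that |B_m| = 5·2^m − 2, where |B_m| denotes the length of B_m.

Base case: |B_0| = 3, and 5·2^0 − 2 = 3.
Assume |B_r| = 5·2^r − 2.
Then |B_{r+1}| = 1 + |B_r| + 1 + |B_r| = 2|B_r| + 2 = 2(5·2^r − 2) + 2 = 5·2^{r+1} − 4 + 2 = 5·2^{r+1} − 2.
By induction, |B_m| = 5·2^m − 2 for all m ≥ 0.

|B_m| = 5·2^m − 2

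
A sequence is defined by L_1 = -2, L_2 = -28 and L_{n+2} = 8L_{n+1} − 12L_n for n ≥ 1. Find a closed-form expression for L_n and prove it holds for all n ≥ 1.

Claim: L_n = 2·2^n − 6^n.

Base cases: L_1 = -2 and 2·2^1 − 6^1 = -2; L_2 = -28 and 2·2^2 − 6^2 = -28.
Assume L_j = 2·2^j − 6^j for all 1 ≤ j ≤ r, where r ≥ 2.
Then L_{r+1} = 8L_r − 12L_{r−1} = 8·(2·2^r − 6^r) − 12·(2·2^{r−1} − 6^{r−1}) = 2·(8·2 − 12)2^{r−1} − (8·6 − 12)6^{r−1} = 8·2^{r−1} − 36·6^{r−1} = 2·2^{r+1} − 6^{r+1}.
This completes the inductive step, so L_n = 2·2^n − 6^n for all n ≥ 1.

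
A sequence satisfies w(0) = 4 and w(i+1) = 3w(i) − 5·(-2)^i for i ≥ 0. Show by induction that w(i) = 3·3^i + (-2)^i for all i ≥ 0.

Base case: w(0) = 4, and 3·3^0 + (-2)^0 = 3 + 1 = 4.
Assume w(r) = 3·3^r + (-2)^r for some r ≥ 0.
Then w(r+1) = 3w(r) − 5·(-2)^r = 3·(3·3^r + (-2)^r) − 5·(-2)^r = 3·3^{r+1} + 3·(-2)^r − 5·(-2)^r = 3·3^{r+1} − 2·(-2)^r = 3·3^{r+1} + (-2)^{r+1}.
Hence w(i) = 3·3^i + (-2)^i for every i ≥ 0, by induction.

w(i) = 3·3^i + (-2)^i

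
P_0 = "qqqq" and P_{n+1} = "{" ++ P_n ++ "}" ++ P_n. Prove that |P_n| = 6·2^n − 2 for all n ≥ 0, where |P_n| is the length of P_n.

Base case: |P_0| = 4, and 6·2^0 − 2 = 4.
Assume |P_k| = 6·2^k − 2.
Then |P_{k+1}| = 1 + |P_k| + 1 + |P_k| = 2|P_k| + 2 = 2(6·2^k − 2) + 2 = 6·2^{k+1} − 4 + 2 = 6·2^{k+1} − 2.
Hence |P_n| = 6·2^n − 2 for every n ≥ 0, by induction.

|P_n| = 6·2^n − 2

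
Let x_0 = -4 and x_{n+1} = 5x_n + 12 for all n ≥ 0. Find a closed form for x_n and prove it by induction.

Claim: x_n = -5^n − 3.

Base case: x_0 = -4, and -5^0 − 3 = -1 − 3 = -4.
Assume x_r = -5^r − 3 for some r ≥ 0.
Then x_{r+1} = 5x_r + 12 = 5·(-5^r − 3) + 12 = -5^{r+1} − 15 + 12 = -5^{r+1} − 3.
This completes the inductive step, so x_n = -5^n − 3 for all n ≥ 0.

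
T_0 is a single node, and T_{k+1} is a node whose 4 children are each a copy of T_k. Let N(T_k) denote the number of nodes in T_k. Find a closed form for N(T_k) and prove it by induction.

Claim: N(T_k) = (4^{k+1} − 1)/3.

Base case: N(T_0) = 1, and (4^{0+1} − 1)/3 = 1.
Assume N(T_j) = (4^{j+1} − 1)/3.
Then N(T_{j+1}) = 1 + 4N(T_j) = 1 + 4·(4^{j+1} − 1)/3 = 1 + (4^{j+2} − 4)/3 = (3 + 4^{j+2} − 4)/3 = (4^{j+2} − 1)/3.
So the formula holds for j+1, and by induction N(T_k) = (4^{k+1} − 1)/3 for all k ≥ 0.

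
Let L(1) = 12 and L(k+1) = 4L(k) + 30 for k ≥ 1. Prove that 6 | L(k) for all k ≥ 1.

Base case: L(1) = 12 = 6·2, so 6 | L(1).
Assume 6 | L(m), so L(m) = 6t for some integer t.
Then L(m+1) = 4L(m) + 30 = 4·(6t) + 30 = 6(4t + 5), so 6 | L(m+1).
So the property holds for m+1, and by induction 6 | L(k) for all k ≥ 1.

6 | L(k)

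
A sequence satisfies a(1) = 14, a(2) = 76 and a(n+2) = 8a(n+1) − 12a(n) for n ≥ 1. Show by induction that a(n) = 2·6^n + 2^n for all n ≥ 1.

Base cases: a(1) = 14 and 2·6^1 + 2^1 = 14; a(2) = 76 and 2·6^2 + 2^2 = 76.
Assume a(i) = 2·6^i + 2^i for all 1 ≤ i ≤ j, where j ≥ 2.
Then a(j+1) = 8a(j) − 12a(j−1) = 8·(2·6^j + 2^j) − 12·(2·6^{j−1} + 2^{j−1}) = 2·(8·6 − 12)6^{j−1} + (8·2 − 12)2^{j−1} = 72·6^{j−1} + 4·2^{j−1} = 2·6^{j+1} + 2^{j+1}.
By strong induction, a(n) = 2·6^n + 2^n for all n ≥ 1.

a(n) = 2·6^n + 2^n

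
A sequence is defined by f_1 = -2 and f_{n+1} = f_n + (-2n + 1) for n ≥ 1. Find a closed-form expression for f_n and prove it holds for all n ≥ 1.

Claim: f_n = -n^2 + 2n − 3.

Base case: f_1 = -2, and -1^2 + 2·1 − 3 = -2.
Assume f_r = -r^2 + 2r − 3.
Then f_{r+1} = f_r + (-2r + 1) = (-r^2 + 2r − 3) + (-2r + 1) = -r^2 − 2,
and -(r+1)^2 + 2·(r+1) − 3 = -r^2 − 2.
This completes the inductive step, so f_n = -n^2 + 2n − 3 for all n ≥ 1.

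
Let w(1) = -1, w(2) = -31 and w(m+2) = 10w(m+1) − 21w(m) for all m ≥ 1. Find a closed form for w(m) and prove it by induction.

Claim: w(m) = 2·3^m − 7^m.

Base cases: w(1) = -1 and 2·3^1 − 7^1 = -1; w(2) = -31 and 2·3^2 − 7^2 = -31.
Assume w(j) = 2·3^j − 7^j for all 1 ≤ j ≤ k, where k ≥ 2.
Then w(k+1) = 10w(k) − 21w(k−1) = 10·(2·3^k − 7^k) − 21·(2·3^{k−1} − 7^{k−1}) = 2·(10·3 − 21)3^{k−1} − (10·7 − 21)7^{k−1} = 18·3^{k−1} − 49·7^{k−1} = 2·3^{k+1} − 7^{k+1}.
This completes the inductive step, so w(m) = 2·3^m − 7^m for all m ≥ 1.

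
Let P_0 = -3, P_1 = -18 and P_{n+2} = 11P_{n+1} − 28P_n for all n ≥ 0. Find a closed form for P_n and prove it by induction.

Claim: P_n = -4^n − 2·7^n.

Base cases: P_0 = -3 and -4^0 − 2·7^0 = -3; P_1 = -18 and -4^1 − 2·7^1 = -18.
Assume P_j = -4^j − 2·7^j for all 0 ≤ j ≤ k, where k ≥ 1.
Then P_{k+1} = 11P_k − 28P_{k−1} = 11·(-4^k − 2·7^k) − 28·(-4^{k−1} − 2·7^{k−1}) = -(11·4 − 28)4^{k−1} − 2·(11·7 − 28)7^{k−1} = -16·4^{k−1} − 98·7^{k−1} = -4^{k+1} − 2·7^{k+1}.
So the formula holds for k+1, and by strong induction P_n = -4^n − 2·7^n for all n ≥ 0.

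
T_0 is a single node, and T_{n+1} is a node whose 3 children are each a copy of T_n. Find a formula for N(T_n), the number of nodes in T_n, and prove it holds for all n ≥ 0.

Claim: N(T_n) = (3^{n+1} − 1)/2.

Base case: N(T_0) = 1, and (3^{0+1} − 1)/2 = 1.
Assume N(T_r) = (3^{r+1} − 1)/2.
Then N(T_{r+1}) = 1 + 3N(T_r) = 1 + 3·(3^{r+1} − 1)/2 = 1 + (3^{r+2} − 3)/2 = (2 + 3^{r+2} − 3)/2 = (3^{r+2} − 1)/2.
Hence N(T_n) = (3^{n+1} − 1)/2 for every n ≥ 0, by induction.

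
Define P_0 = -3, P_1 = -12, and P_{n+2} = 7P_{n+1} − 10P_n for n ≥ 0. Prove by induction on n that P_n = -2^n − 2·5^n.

Base cases: P_0 = -3 and -2^0 − 2·5^0 = -3; P_1 = -12 and -2^1 − 2·5^1 = -12.
Assume P_j = -2^j − 2·5^j for all 0 ≤ j ≤ k, where k ≥ 1.
Then P_{k+1} = 7P_k − 10P_{k−1} = 7·(-2^k − 2·5^k) − 10·(-2^{k−1} − 2·5^{k−1}) = -(7·2 − 10)2^{k−1} − 2·(7·5 − 10)5^{k−1} = -4·2^{k−1} − 50·5^{k−1} = -2^{k+1} − 2·5^{k+1}.
By strong induction, P_n = -2^n − 2·5^n for all n ≥ 0.

P_n = -2^n − 2·5^n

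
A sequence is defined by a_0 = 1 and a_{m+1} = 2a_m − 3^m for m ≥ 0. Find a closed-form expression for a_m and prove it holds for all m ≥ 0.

Claim: a_m = 2·2^m − 3^m.

Base case: a_0 = 1, and 2·2^0 − 3^0 = 2 − 1 = 1.
Assume a_r = 2·2^r − 3^r for some r ≥ 0.
Then a_{r+1} = 2a_r − 3^r = 2·(2·2^r − 3^r) − 3^r = 2·2^{r+1} − 2·3^r − 3^r = 2·2^{r+1} − 3·3^r = 2·2^{r+1} − 3^{r+1}.
This completes the inductive step, so a_m = 2·2^m − 3^m for all m ≥ 0.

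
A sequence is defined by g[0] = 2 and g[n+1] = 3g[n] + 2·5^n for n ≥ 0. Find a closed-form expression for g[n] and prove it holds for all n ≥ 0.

Claim: g[n] = 3^n + 5^n.

Base case: g[0] = 2, and 3^0 + 5^0 = 1 + 1 = 2.
Assume g[r] = 3^r + 5^r for some r ≥ 0.
Then g[r+1] = 3g[r] + 2·5^r = 3·(3^r + 5^r) + 2·5^r = 3^{r+1} + 3·5^r + 2·5^r = 3^{r+1} + 5·5^r = 3^{r+1} + 5^{r+1}.
So the formula holds for r+1, and by induction g[n] = 3^n + 5^n for all n ≥ 0.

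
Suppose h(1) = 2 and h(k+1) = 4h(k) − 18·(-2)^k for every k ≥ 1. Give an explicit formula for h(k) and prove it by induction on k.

Claim: h(k) = 2·4^k + 3·(-2)^k.

Base case: h(1) = 2, and 2·4^1 + 3·(-2)^1 = 8 − 6 = 2.
Assume h(m) = 2·4^m + 3·(-2)^m for some m ≥ 1.
Then h(m+1) = 4h(m) − 18·(-2)^m = 4·(2·4^m + 3·(-2)^m) − 18·(-2)^m = 2·4^{m+1} + 12·(-2)^m − 18·(-2)^m = 2·4^{m+1} − 6·(-2)^m = 2·4^{m+1} + 3·(-2)^{m+1}.
So the formula holds for m+1, and by induction h(k) = 2·4^k + 3·(-2)^k for all k ≥ 1.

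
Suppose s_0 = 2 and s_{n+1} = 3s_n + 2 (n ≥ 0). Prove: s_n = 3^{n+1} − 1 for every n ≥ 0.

Base case: s_0 = 2, and 3^{0+1} − 1 = 3 − 1 = 2.
Assume s_j = 3^{j+1} − 1 for some j ≥ 0.
Then s_{j+1} = 3s_j + 2 = 3·(3^{j+1} − 1) + 2 = 3^{j+2} − 3 + 2 = 3^{j+2} − 1.
This completes the inductive step, so s_n = 3^{n+1} − 1 for all n ≥ 0.

s_n = 3^{n+1} − 1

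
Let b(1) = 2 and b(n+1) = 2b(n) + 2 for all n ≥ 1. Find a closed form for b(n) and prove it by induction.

Claim: b(n) = 2^{n+1} − 2.

Base case: b(1) = 2, and 2^{1+1} − 2 = 4 − 2 = 2.
Assume b(m) = 2^{m+1} − 2 for some m ≥ 1.
Then b(m+1) = 2b(m) + 2 = 2·(2^{m+1} − 2) + 2 = 2^{m+2} − 4 + 2 = 2^{m+2} − 2.
So the formula holds for m+1, and by induction b(n) = 2^{n+1} − 2 for all n ≥ 1.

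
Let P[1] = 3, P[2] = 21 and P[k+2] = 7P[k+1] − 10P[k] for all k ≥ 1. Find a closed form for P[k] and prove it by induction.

Claim: P[k] = 5^k − 2^k.

Base cases: P[1] = 3 and 5^1 − 2^1 = 3; P[2] = 21 and 5^2 − 2^2 = 21.
Assume P[j] = 5^j − 2^j for all 1 ≤ j ≤ r, where r ≥ 2.
Then P[r+1] = 7P[r] − 10P[r−1] = 7·(5^r − 2^r) − 10·(5^{r−1} − 2^{r−1}) = (7·5 − 10)5^{r−1} − (7·2 − 10)2^{r−1} = 25·5^{r−1} − 4·2^{r−1} = 5^{r+1} − 2^{r+1}.
This completes the inductive step, so P[k] = 5^k − 2^k for all k ≥ 1.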